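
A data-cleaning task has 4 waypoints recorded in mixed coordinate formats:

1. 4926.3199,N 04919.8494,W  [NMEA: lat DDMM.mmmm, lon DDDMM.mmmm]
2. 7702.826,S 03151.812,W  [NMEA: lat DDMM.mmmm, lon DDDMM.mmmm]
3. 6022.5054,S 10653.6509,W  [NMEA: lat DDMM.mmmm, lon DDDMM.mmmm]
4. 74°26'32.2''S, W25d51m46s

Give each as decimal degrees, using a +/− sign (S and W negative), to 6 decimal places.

1. 49.438665, -49.330823
2. -77.047100, -31.863533
3. -60.375090, -106.894182
4. -74.442278, -25.862778

Point 1:
  Lat: degrees = first 2 digits = 49, minutes = 26.3199; 49 + 26.3199/60 = 49.4386650
  N → positive
  Longitude: split at 3 digits → 049° and 19.8494′; 49 + 19.8494/60 = 49.3308233
  hemisphere W, so the sign is −
Point 2:
  Latitude: degrees = first 2 digits = 77, minutes = 2.826; 77 + 2.826/60 = 77.0471000
  hemisphere S, so the sign is −
  Longitude: degrees = first 3 digits = 31, minutes = 51.812; 31 + 51.812/60 = 31.8635333
  W → negative
Point 3:
  Latitude: split at 2 digits → 60° and 22.5054′; 60 + 22.5054/60 = 60.3750900
  S → negative
  Lon: split at 3 digits → 106° and 53.6509′; 106 + 53.6509/60 = 106.8941817
  W → negative
Point 4:
  Latitude: 74 + 26/60 + 32.2/3600 = 74.4422778
  hemisphere S, so the sign is −
  Longitude: 25 + 51/60 + 46/3600 = 25.8627778
  W ⇒ negate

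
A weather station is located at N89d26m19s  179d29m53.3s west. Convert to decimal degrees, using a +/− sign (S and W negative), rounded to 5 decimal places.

φ: 89° + 26/60 + 19/3600 = 89 + 0.433333 + 0.005278 = 89.438611
N ⇒ keep positive
Longitude: 179° + 29/60 + 53.3/3600 = 179 + 0.483333 + 0.014806 = 179.498139
W ⇒ negate

89.43861, -179.49814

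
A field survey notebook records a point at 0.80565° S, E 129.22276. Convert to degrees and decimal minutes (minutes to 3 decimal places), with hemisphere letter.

Latitude: fractional part 0.805650 → 48.33900 minutes
Lon: minutes = (129.222760 − 129) × 60 = 13.36560

0° 48.339′ S, 129° 13.366′ E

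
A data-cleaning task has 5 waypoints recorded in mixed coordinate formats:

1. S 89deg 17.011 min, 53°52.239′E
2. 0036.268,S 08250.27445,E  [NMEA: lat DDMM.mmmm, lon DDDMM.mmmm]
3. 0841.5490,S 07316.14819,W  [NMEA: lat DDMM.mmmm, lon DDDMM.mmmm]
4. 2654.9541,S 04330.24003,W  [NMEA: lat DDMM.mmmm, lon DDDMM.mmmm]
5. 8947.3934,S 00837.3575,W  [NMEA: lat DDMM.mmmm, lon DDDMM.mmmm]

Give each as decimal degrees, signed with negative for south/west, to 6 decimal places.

Point 1:
  φ: 17.011′ = 0.283517°; total 89.2835167
  S → negative
  Lon: 52.239′ = 0.870650°; total 53.8706500
  E → positive
Point 2:
  Lat: split at 2 digits → 00° and 36.268′; 0 + 36.268/60 = 0.6044667
  S ⇒ negate
  Longitude: degrees = first 3 digits = 82, minutes = 50.27445; 82 + 50.27445/60 = 82.8379075
  E ⇒ keep positive
Point 3:
  Latitude: split at 2 digits → 08° and 41.549′; 8 + 41.549/60 = 8.6924833
  hemisphere S, so the sign is −
  Lon: split at 3 digits → 073° and 16.14819′; 73 + 16.14819/60 = 73.2691365
  hemisphere W, so the sign is −
Point 4:
  φ: split at 2 digits → 26° and 54.9541′; 26 + 54.9541/60 = 26.9159017
  S → negative
  Lon: split at 3 digits → 043° and 30.24003′; 43 + 30.24003/60 = 43.5040005
  W → negative
Point 5:
  Lat: split at 2 digits → 89° and 47.3934′; 89 + 47.3934/60 = 89.7898900
  hemisphere S, so the sign is −
  λ: degrees = first 3 digits = 8, minutes = 37.3575; 8 + 37.3575/60 = 8.6226250
  hemisphere W, so the sign is −

1. -89.283517, 53.870650
2. -0.604467, 82.837908
3. -8.692483, -73.269137
4. -26.915902, -43.504001
5. -89.789890, -8.622625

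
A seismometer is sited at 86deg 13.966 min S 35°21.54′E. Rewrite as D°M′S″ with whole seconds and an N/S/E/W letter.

86°13′58″ S, 35°21′32″ E

Latitude: fractional minutes 0.96600 × 60 = 57.96″
λ: 21.54000′ → 21′ and 0.54000 × 60 = 32.40″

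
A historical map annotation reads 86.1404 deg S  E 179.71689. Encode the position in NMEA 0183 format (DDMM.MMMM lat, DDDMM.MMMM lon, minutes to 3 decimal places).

φ: minutes = (86.140400 − 86) × 60 = 8.42400
Lon: fractional part 0.716890 → 43.01340 minutes

8608.424,S / 17943.013,E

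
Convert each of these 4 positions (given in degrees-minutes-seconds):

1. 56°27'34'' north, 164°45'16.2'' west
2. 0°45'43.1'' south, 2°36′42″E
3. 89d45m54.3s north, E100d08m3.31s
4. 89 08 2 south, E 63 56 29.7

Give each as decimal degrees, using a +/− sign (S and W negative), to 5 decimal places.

1. 56.45944, -164.75450
2. -0.76197, 2.61167
3. 89.76508, 100.13425
4. -89.13389, 63.94158

Point 1:
  Latitude: 27′ + 34″ = 27.56667′; 56 + 27.56667/60 = 56.459444
  N ⇒ keep positive
  Longitude: 164 + 45/60 + 16.2/3600 = 164.754500
  W → negative
Point 2:
  φ: 45′ + 43.1″ = 45.71833′; 0 + 45.71833/60 = 0.761972
  S → negative
  Longitude: 2 + 36/60 + 42/3600 = 2.611667
  E ⇒ keep positive
Point 3:
  φ: 45′ + 54.3″ = 45.90500′; 89 + 45.90500/60 = 89.765083
  N → positive
  Lon: 8′ + 3.31″ = 8.05517′; 100 + 8.05517/60 = 100.134253
  E ⇒ keep positive
Point 4:
  Latitude: 89° + 8/60 + 2/3600 = 89 + 0.133333 + 0.000556 = 89.133889
  S ⇒ negate
  Lon: 56′ + 29.7″ = 56.49500′; 63 + 56.49500/60 = 63.941583
  E ⇒ keep positive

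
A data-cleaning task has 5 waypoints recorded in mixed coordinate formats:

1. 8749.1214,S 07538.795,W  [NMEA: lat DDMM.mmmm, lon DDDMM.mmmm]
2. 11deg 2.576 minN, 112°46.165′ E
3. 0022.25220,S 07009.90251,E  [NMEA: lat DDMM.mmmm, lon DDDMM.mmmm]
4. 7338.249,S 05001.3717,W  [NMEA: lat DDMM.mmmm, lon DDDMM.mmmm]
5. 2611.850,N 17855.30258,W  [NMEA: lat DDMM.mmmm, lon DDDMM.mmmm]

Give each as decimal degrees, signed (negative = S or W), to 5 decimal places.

Point 1:
  φ: split at 2 digits → 87° and 49.1214′; 87 + 49.1214/60 = 87.818690
  S → negative
  Lon: split at 3 digits → 075° and 38.795′; 75 + 38.795/60 = 75.646583
  hemisphere W, so the sign is −
Point 2:
  Lat: 11 + 2.576/60 = 11.042933
  N → positive
  λ: 46.165′ = 0.769417°; total 112.769417
  E → positive
Point 3:
  φ: split at 2 digits → 00° and 22.2522′; 0 + 22.2522/60 = 0.370870
  S ⇒ negate
  λ: split at 3 digits → 070° and 9.90251′; 70 + 9.90251/60 = 70.165042
  E → positive
Point 4:
  Latitude: degrees = first 2 digits = 73, minutes = 38.249; 73 + 38.249/60 = 73.637483
  hemisphere S, so the sign is −
  λ: degrees = first 3 digits = 50, minutes = 1.3717; 50 + 1.3717/60 = 50.022862
  W → negative
Point 5:
  Latitude: split at 2 digits → 26° and 11.85′; 26 + 11.85/60 = 26.197500
  N ⇒ keep positive
  Lon: split at 3 digits → 178° and 55.30258′; 178 + 55.30258/60 = 178.921710
  W → negative

1. -87.81869, -75.64658
2. 11.04293, 112.76942
3. -0.37087, 70.16504
4. -73.63748, -50.02286
5. 26.19750, -178.92171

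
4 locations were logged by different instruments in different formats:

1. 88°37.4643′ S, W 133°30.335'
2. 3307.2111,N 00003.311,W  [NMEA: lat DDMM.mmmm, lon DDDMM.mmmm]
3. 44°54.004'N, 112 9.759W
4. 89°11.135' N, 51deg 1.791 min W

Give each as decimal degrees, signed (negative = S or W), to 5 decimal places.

Point 1:
  φ: 37.4643′ = 0.624405°; total 88.624405
  S ⇒ negate
  Lon: 30.335′ = 0.505583°; total 133.505583
  W → negative
Point 2:
  Lat: split at 2 digits → 33° and 7.2111′; 33 + 7.2111/60 = 33.120185
  N ⇒ keep positive
  λ: split at 3 digits → 000° and 3.311′; 0 + 3.311/60 = 0.055183
  W → negative
Point 3:
  Latitude: 54.004′ = 0.900067°; total 44.900067
  N ⇒ keep positive
  Longitude: 112 + 9.759/60 = 112.162650
  W ⇒ negate
Point 4:
  φ: 89 + 11.135/60 = 89.185583
  N ⇒ keep positive
  Lon: 51 + 1.791/60 = 51.029850
  W ⇒ negate

1. -88.62441, -133.50558
2. 33.12019, -0.05518
3. 44.90007, -112.16265
4. 89.18558, -51.02985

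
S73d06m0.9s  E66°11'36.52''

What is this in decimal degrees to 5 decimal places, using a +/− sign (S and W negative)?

-73.10025, 66.19348

Lat: 73 + 6/60 + 0.9/3600 = 73.100250
hemisphere S, so the sign is −
λ: 66° + 11/60 + 36.52/3600 = 66 + 0.183333 + 0.010144 = 66.193478
E → positive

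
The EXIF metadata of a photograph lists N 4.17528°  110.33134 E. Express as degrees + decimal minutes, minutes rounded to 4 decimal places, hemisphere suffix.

4° 10.5168′ N, 110° 19.8804′ E

Latitude: fractional part 0.175280 → 10.516800 minutes
Lon: minutes = (110.331340 − 110) × 60 = 19.880400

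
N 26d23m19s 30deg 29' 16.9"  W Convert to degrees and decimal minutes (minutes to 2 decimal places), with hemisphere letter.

Lat: seconds/60 = 0.31667; minutes = 23 + 0.31667 = 23.3167
Longitude: seconds/60 = 0.28167; minutes = 29 + 0.28167 = 29.2817

26° 23.32′ N, 30° 29.28′ W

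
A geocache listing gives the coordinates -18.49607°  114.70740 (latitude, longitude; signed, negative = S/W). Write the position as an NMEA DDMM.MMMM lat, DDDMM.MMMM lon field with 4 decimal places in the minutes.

Latitude is negative → S; |value| = 18.496070
φ: minutes = (18.496070 − 18) × 60 = 29.764200
Longitude: minutes = (114.707400 − 114) × 60 = 42.444000

1829.7642,S / 11442.4440,E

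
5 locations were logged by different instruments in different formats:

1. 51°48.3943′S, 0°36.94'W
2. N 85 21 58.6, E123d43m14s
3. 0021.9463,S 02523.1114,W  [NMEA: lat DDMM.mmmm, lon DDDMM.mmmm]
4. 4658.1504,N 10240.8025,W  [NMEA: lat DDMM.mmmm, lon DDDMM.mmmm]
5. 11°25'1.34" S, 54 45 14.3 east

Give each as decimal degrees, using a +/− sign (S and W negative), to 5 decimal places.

1. -51.80657, -0.61567
2. 85.36628, 123.72056
3. -0.36577, -25.38519
4. 46.96917, -102.68004
5. -11.41704, 54.75397

Point 1:
  φ: 51 + 48.3943/60 = 51.806572
  S ⇒ negate
  Longitude: 36.94′ = 0.615667°; total 0.615667
  W ⇒ negate
Point 2:
  Latitude: 21′ + 58.6″ = 21.97667′; 85 + 21.97667/60 = 85.366278
  N → positive
  Longitude: 123 + 43/60 + 14/3600 = 123.720556
  E → positive
Point 3:
  Lat: split at 2 digits → 00° and 21.9463′; 0 + 21.9463/60 = 0.365772
  hemisphere S, so the sign is −
  λ: degrees = first 3 digits = 25, minutes = 23.1114; 25 + 23.1114/60 = 25.385190
  hemisphere W, so the sign is −
Point 4:
  Latitude: degrees = first 2 digits = 46, minutes = 58.1504; 46 + 58.1504/60 = 46.969173
  N → positive
  λ: split at 3 digits → 102° and 40.8025′; 102 + 40.8025/60 = 102.680042
  W ⇒ negate
Point 5:
  φ: 25′ + 1.34″ = 25.02233′; 11 + 25.02233/60 = 11.417039
  S ⇒ negate
  λ: 54° + 45/60 + 14.3/3600 = 54 + 0.750000 + 0.003972 = 54.753972
  E → positive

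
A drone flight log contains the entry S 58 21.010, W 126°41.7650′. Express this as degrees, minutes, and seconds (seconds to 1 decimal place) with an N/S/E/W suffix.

φ: 21.01000′ → 21′ and 0.01000 × 60 = 0.600″
Lon: 41.76500′ → 41′ and 0.76500 × 60 = 45.900″

58°21′0.6″ S, 126°41′45.9″ W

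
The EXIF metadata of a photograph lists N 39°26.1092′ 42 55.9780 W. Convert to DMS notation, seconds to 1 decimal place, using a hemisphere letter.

φ: 26.10920′ → 26′ and 0.10920 × 60 = 6.552″
λ: fractional minutes 0.97800 × 60 = 58.680″

39°26′6.6″ N, 42°55′58.7″ W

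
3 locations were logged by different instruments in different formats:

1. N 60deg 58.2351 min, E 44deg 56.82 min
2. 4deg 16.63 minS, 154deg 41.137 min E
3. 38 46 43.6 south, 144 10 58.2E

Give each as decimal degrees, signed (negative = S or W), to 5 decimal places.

Point 1:
  Latitude: 58.2351′ = 0.970585°; total 60.970585
  N ⇒ keep positive
  Longitude: 44 + 56.82/60 = 44.947000
  E → positive
Point 2:
  φ: 16.63′ = 0.277167°; total 4.277167
  S → negative
  λ: 154 + 41.137/60 = 154.685617
  E ⇒ keep positive
Point 3:
  Lat: 38 + 46/60 + 43.6/3600 = 38.778778
  S → negative
  Longitude: 144° + 10/60 + 58.2/3600 = 144 + 0.166667 + 0.016167 = 144.182833
  E → positive

1. 60.97059, 44.94700
2. -4.27717, 154.68562
3. -38.77878, 144.18283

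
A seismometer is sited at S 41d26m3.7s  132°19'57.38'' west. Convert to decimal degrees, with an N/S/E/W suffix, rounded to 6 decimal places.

Lat: 41° + 26/60 + 3.7/3600 = 41 + 0.433333 + 0.001028 = 41.4343611
λ: 132° + 19/60 + 57.38/3600 = 132 + 0.316667 + 0.015939 = 132.3326056

41.434361° S, 132.332606° W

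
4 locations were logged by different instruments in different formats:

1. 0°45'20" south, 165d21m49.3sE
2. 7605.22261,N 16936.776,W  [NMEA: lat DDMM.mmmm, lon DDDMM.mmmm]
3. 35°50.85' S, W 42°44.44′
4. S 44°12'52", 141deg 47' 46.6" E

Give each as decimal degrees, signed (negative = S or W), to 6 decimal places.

1. -0.755556, 165.363694
2. 76.087044, -169.612933
3. -35.847500, -42.740667
4. -44.214444, 141.796278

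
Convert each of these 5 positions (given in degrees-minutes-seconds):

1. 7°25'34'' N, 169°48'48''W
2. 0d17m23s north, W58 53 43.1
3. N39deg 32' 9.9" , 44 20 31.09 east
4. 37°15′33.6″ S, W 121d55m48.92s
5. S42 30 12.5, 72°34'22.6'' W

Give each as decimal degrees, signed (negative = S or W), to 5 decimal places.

Point 1:
  φ: 7° + 25/60 + 34/3600 = 7 + 0.416667 + 0.009444 = 7.426111
  N → positive
  λ: 169° + 48/60 + 48/3600 = 169 + 0.800000 + 0.013333 = 169.813333
  W → negative
Point 2:
  Lat: 17′ + 23″ = 17.38333′; 0 + 17.38333/60 = 0.289722
  N → positive
  Lon: 53′ + 43.1″ = 53.71833′; 58 + 53.71833/60 = 58.895306
  W ⇒ negate
Point 3:
  Lat: 32′ + 9.9″ = 32.16500′; 39 + 32.16500/60 = 39.536083
  N ⇒ keep positive
  Longitude: 44° + 20/60 + 31.09/3600 = 44 + 0.333333 + 0.008636 = 44.341969
  E → positive
Point 4:
  Latitude: 37° + 15/60 + 33.6/3600 = 37 + 0.250000 + 0.009333 = 37.259333
  S → negative
  λ: 121 + 55/60 + 48.92/3600 = 121.930256
  W ⇒ negate
Point 5:
  φ: 42° + 30/60 + 12.5/3600 = 42 + 0.500000 + 0.003472 = 42.503472
  hemisphere S, so the sign is −
  Longitude: 72 + 34/60 + 22.6/3600 = 72.572944
  W ⇒ negate

1. 7.42611, -169.81333
2. 0.28972, -58.89531
3. 39.53608, 44.34197
4. -37.25933, -121.93026
5. -42.50347, -72.57294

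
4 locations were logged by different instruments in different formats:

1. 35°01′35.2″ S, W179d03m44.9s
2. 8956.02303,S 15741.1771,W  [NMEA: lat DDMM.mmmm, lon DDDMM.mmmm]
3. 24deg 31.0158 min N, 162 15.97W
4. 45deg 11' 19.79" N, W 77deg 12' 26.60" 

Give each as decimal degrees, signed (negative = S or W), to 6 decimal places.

Point 1:
  φ: 35 + 1/60 + 35.2/3600 = 35.0264444
  hemisphere S, so the sign is −
  λ: 179° + 3/60 + 44.9/3600 = 179 + 0.050000 + 0.012472 = 179.0624722
  W → negative
Point 2:
  φ: split at 2 digits → 89° and 56.02303′; 89 + 56.02303/60 = 89.9337172
  S ⇒ negate
  Lon: degrees = first 3 digits = 157, minutes = 41.1771; 157 + 41.1771/60 = 157.6862850
  hemisphere W, so the sign is −
Point 3:
  Lat: 31.0158′ = 0.516930°; total 24.5169300
  N ⇒ keep positive
  λ: 15.97′ = 0.266167°; total 162.2661667
  W ⇒ negate
Point 4:
  Lat: 45 + 11/60 + 19.79/3600 = 45.1888306
  N ⇒ keep positive
  Longitude: 77 + 12/60 + 26.6/3600 = 77.2073889
  W → negative

1. -35.026444, -179.062472
2. -89.933717, -157.686285
3. 24.516930, -162.266167
4. 45.188831, -77.207389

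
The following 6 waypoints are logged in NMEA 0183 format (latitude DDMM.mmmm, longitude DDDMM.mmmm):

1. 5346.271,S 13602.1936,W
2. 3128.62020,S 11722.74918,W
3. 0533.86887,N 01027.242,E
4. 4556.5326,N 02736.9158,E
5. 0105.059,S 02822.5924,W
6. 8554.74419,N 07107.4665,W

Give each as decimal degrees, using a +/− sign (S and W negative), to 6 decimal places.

Point 1:
  Latitude: degrees = first 2 digits = 53, minutes = 46.271; 53 + 46.271/60 = 53.7711833
  S → negative
  Lon: split at 3 digits → 136° and 2.1936′; 136 + 2.1936/60 = 136.0365600
  W → negative
Point 2:
  Latitude: degrees = first 2 digits = 31, minutes = 28.6202; 31 + 28.6202/60 = 31.4770033
  S → negative
  Longitude: split at 3 digits → 117° and 22.74918′; 117 + 22.74918/60 = 117.3791530
  W → negative
Point 3:
  Latitude: degrees = first 2 digits = 5, minutes = 33.86887; 5 + 33.86887/60 = 5.5644812
  N ⇒ keep positive
  Lon: split at 3 digits → 010° and 27.242′; 10 + 27.242/60 = 10.4540333
  E ⇒ keep positive
Point 4:
  Lat: degrees = first 2 digits = 45, minutes = 56.5326; 45 + 56.5326/60 = 45.9422100
  N → positive
  λ: degrees = first 3 digits = 27, minutes = 36.9158; 27 + 36.9158/60 = 27.6152633
  E → positive
Point 5:
  φ: degrees = first 2 digits = 1, minutes = 5.059; 1 + 5.059/60 = 1.0843167
  S ⇒ negate
  Lon: split at 3 digits → 028° and 22.5924′; 28 + 22.5924/60 = 28.3765400
  W ⇒ negate
Point 6:
  Latitude: split at 2 digits → 85° and 54.74419′; 85 + 54.74419/60 = 85.9124032
  N → positive
  Longitude: split at 3 digits → 071° and 7.4665′; 71 + 7.4665/60 = 71.1244417
  hemisphere W, so the sign is −

1. -53.771183, -136.036560
2. -31.477003, -117.379153
3. 5.564481, 10.454033
4. 45.942210, 27.615263
5. -1.084317, -28.376540
6. 85.912403, -71.124442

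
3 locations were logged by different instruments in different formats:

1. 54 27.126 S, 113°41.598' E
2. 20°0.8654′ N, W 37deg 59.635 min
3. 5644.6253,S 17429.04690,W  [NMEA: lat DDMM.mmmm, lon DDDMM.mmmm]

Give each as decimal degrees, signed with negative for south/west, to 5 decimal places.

1. -54.45210, 113.69330
2. 20.01442, -37.99392
3. -56.74376, -174.48412

Point 1:
  φ: 54 + 27.126/60 = 54.452100
  hemisphere S, so the sign is −
  Longitude: 41.598′ = 0.693300°; total 113.693300
  E → positive
Point 2:
  Latitude: 20 + 0.8654/60 = 20.014423
  N ⇒ keep positive
  Lon: 37 + 59.635/60 = 37.993917
  hemisphere W, so the sign is −
Point 3:
  Latitude: split at 2 digits → 56° and 44.6253′; 56 + 44.6253/60 = 56.743755
  S → negative
  Longitude: degrees = first 3 digits = 174, minutes = 29.0469; 174 + 29.0469/60 = 174.484115
  W → negative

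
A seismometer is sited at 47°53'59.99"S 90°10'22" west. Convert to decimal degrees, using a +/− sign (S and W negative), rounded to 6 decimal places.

Latitude: 47° + 53/60 + 59.99/3600 = 47 + 0.883333 + 0.016664 = 47.8999972
S ⇒ negate
λ: 10′ + 22″ = 10.36667′; 90 + 10.36667/60 = 90.1727778
W ⇒ negate

-47.899997, -90.172778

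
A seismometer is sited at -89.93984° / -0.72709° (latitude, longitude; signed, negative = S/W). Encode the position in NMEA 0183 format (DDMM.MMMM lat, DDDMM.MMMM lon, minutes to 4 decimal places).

8956.3904,S / 00043.6254,W

Latitude is negative → S; |value| = 89.939840
Latitude: minutes = (89.939840 − 89) × 60 = 56.390400
Longitude is negative → W; |value| = 0.727090
Lon: minutes = (0.727090 − 0) × 60 = 43.625400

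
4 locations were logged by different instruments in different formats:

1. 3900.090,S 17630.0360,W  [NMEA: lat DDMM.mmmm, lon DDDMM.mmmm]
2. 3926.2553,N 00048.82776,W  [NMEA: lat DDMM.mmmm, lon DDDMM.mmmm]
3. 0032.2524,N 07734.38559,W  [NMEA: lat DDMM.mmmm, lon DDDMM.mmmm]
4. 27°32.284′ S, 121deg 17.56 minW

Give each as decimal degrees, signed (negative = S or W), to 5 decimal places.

1. -39.00150, -176.50060
2. 39.43759, -0.81380
3. 0.53754, -77.57309
4. -27.53807, -121.29267

Point 1:
  Latitude: split at 2 digits → 39° and 0.09′; 39 + 0.09/60 = 39.001500
  hemisphere S, so the sign is −
  Lon: split at 3 digits → 176° and 30.036′; 176 + 30.036/60 = 176.500600
  hemisphere W, so the sign is −
Point 2:
  Latitude: degrees = first 2 digits = 39, minutes = 26.2553; 39 + 26.2553/60 = 39.437588
  N → positive
  Longitude: degrees = first 3 digits = 0, minutes = 48.82776; 0 + 48.82776/60 = 0.813796
  W ⇒ negate
Point 3:
  Lat: split at 2 digits → 00° and 32.2524′; 0 + 32.2524/60 = 0.537540
  N ⇒ keep positive
  λ: split at 3 digits → 077° and 34.38559′; 77 + 34.38559/60 = 77.573093
  hemisphere W, so the sign is −
Point 4:
  Lat: 27 + 32.284/60 = 27.538067
  S → negative
  Lon: 17.56′ = 0.292667°; total 121.292667
  W ⇒ negate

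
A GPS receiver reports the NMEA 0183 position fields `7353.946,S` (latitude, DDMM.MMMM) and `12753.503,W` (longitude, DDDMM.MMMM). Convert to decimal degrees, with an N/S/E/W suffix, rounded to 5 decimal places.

φ: split at 2 digits → 73° and 53.946′; 73 + 53.946/60 = 73.899100
Lon: degrees = first 3 digits = 127, minutes = 53.503; 127 + 53.503/60 = 127.891717

73.89910° S, 127.89172° W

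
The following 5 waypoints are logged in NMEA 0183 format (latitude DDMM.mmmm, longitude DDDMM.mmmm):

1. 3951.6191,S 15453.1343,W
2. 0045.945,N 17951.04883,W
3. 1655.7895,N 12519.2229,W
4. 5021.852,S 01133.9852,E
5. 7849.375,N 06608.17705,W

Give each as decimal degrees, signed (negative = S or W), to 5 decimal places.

Point 1:
  Lat: degrees = first 2 digits = 39, minutes = 51.6191; 39 + 51.6191/60 = 39.860318
  S → negative
  Lon: degrees = first 3 digits = 154, minutes = 53.1343; 154 + 53.1343/60 = 154.885572
  W → negative
Point 2:
  Latitude: degrees = first 2 digits = 0, minutes = 45.945; 0 + 45.945/60 = 0.765750
  N → positive
  Lon: degrees = first 3 digits = 179, minutes = 51.04883; 179 + 51.04883/60 = 179.850814
  hemisphere W, so the sign is −
Point 3:
  Latitude: degrees = first 2 digits = 16, minutes = 55.7895; 16 + 55.7895/60 = 16.929825
  N → positive
  Longitude: split at 3 digits → 125° and 19.2229′; 125 + 19.2229/60 = 125.320382
  W → negative
Point 4:
  Lat: degrees = first 2 digits = 50, minutes = 21.852; 50 + 21.852/60 = 50.364200
  hemisphere S, so the sign is −
  Longitude: degrees = first 3 digits = 11, minutes = 33.9852; 11 + 33.9852/60 = 11.566420
  E ⇒ keep positive
Point 5:
  Lat: degrees = first 2 digits = 78, minutes = 49.375; 78 + 49.375/60 = 78.822917
  N → positive
  Lon: degrees = first 3 digits = 66, minutes = 8.17705; 66 + 8.17705/60 = 66.136284
  W ⇒ negate

1. -39.86032, -154.88557
2. 0.76575, -179.85081
3. 16.92983, -125.32038
4. -50.36420, 11.56642
5. 78.82292, -66.13628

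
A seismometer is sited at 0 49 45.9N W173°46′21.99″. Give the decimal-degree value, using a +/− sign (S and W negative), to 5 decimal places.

φ: 49′ + 45.9″ = 49.76500′; 0 + 49.76500/60 = 0.829417
N → positive
Longitude: 173° + 46/60 + 21.99/3600 = 173 + 0.766667 + 0.006108 = 173.772775
W ⇒ negate

0.82942, -173.77278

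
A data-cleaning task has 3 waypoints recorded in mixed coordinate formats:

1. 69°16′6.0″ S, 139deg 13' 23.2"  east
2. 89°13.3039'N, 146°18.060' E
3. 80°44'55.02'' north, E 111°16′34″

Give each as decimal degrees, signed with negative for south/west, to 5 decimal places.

1. -69.26833, 139.22311
2. 89.22173, 146.30100
3. 80.74862, 111.27611

Point 1:
  Latitude: 69 + 16/60 + 6/3600 = 69.268333
  S ⇒ negate
  λ: 139° + 13/60 + 23.2/3600 = 139 + 0.216667 + 0.006444 = 139.223111
  E → positive
Point 2:
  φ: 89 + 13.3039/60 = 89.221732
  N → positive
  Longitude: 146 + 18.06/60 = 146.301000
  E → positive
Point 3:
  Latitude: 44′ + 55.02″ = 44.91700′; 80 + 44.91700/60 = 80.748617
  N ⇒ keep positive
  λ: 111 + 16/60 + 34/3600 = 111.276111
  E ⇒ keep positive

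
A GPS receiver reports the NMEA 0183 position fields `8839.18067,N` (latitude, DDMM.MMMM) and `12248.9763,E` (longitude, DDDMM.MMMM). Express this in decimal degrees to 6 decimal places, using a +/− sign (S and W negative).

Lat: degrees = first 2 digits = 88, minutes = 39.18067; 88 + 39.18067/60 = 88.6530112
N → positive
λ: degrees = first 3 digits = 122, minutes = 48.9763; 122 + 48.9763/60 = 122.8162717
E → positive

88.653011, 122.816272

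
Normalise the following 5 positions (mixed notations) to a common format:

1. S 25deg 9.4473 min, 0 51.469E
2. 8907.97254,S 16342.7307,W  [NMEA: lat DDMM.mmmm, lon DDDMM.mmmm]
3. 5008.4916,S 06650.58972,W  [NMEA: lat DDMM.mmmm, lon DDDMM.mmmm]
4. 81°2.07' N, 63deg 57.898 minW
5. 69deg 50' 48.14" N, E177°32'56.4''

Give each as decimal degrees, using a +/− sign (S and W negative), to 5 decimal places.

Point 1:
  Latitude: 9.4473′ = 0.157455°; total 25.157455
  hemisphere S, so the sign is −
  λ: 0 + 51.469/60 = 0.857817
  E ⇒ keep positive
Point 2:
  Latitude: degrees = first 2 digits = 89, minutes = 7.97254; 89 + 7.97254/60 = 89.132876
  S ⇒ negate
  λ: split at 3 digits → 163° and 42.7307′; 163 + 42.7307/60 = 163.712178
  hemisphere W, so the sign is −
Point 3:
  Lat: degrees = first 2 digits = 50, minutes = 8.4916; 50 + 8.4916/60 = 50.141527
  S → negative
  Longitude: degrees = first 3 digits = 66, minutes = 50.58972; 66 + 50.58972/60 = 66.843162
  hemisphere W, so the sign is −
Point 4:
  Latitude: 2.07′ = 0.034500°; total 81.034500
  N ⇒ keep positive
  Longitude: 63 + 57.898/60 = 63.964967
  W ⇒ negate
Point 5:
  Lat: 69° + 50/60 + 48.14/3600 = 69 + 0.833333 + 0.013372 = 69.846706
  N ⇒ keep positive
  λ: 177° + 32/60 + 56.4/3600 = 177 + 0.533333 + 0.015667 = 177.549000
  E ⇒ keep positive

1. -25.15746, 0.85782
2. -89.13288, -163.71218
3. -50.14153, -66.84316
4. 81.03450, -63.96497
5. 69.84671, 177.54900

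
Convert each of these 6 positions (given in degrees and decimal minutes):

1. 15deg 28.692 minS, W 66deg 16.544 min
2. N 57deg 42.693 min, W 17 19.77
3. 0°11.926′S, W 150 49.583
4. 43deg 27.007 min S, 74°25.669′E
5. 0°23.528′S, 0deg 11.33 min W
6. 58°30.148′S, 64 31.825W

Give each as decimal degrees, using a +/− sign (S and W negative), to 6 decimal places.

Point 1:
  Lat: 15 + 28.692/60 = 15.4782000
  S → negative
  Longitude: 66 + 16.544/60 = 66.2757333
  W → negative
Point 2:
  Latitude: 57 + 42.693/60 = 57.7115500
  N ⇒ keep positive
  Longitude: 19.77′ = 0.329500°; total 17.3295000
  W → negative
Point 3:
  Latitude: 11.926′ = 0.198767°; total 0.1987667
  hemisphere S, so the sign is −
  Lon: 49.583′ = 0.826383°; total 150.8263833
  hemisphere W, so the sign is −
Point 4:
  φ: 43 + 27.007/60 = 43.4501167
  S ⇒ negate
  Lon: 74 + 25.669/60 = 74.4278167
  E ⇒ keep positive
Point 5:
  Latitude: 23.528′ = 0.392133°; total 0.3921333
  hemisphere S, so the sign is −
  Lon: 11.33′ = 0.188833°; total 0.1888333
  W ⇒ negate
Point 6:
  Lat: 58 + 30.148/60 = 58.5024667
  S → negative
  Lon: 64 + 31.825/60 = 64.5304167
  hemisphere W, so the sign is −

1. -15.478200, -66.275733
2. 57.711550, -17.329500
3. -0.198767, -150.826383
4. -43.450117, 74.427817
5. -0.392133, -0.188833
6. -58.502467, -64.530417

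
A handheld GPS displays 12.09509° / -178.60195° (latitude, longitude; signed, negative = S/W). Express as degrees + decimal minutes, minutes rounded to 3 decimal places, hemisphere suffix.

Latitude: 12° + 0.095090 × 60 = 12° 5.70540′
Longitude is negative → W; |value| = 178.601950
Lon: 178° + 0.601950 × 60 = 178° 36.11700′

12° 5.705′ N, 178° 36.117′ W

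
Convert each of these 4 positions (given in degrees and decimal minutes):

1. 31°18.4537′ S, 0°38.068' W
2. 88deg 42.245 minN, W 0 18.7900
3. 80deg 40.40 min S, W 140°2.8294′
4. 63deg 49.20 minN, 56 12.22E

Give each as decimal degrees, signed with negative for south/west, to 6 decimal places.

1. -31.307562, -0.634467
2. 88.704083, -0.313167
3. -80.673333, -140.047157
4. 63.820000, 56.203667

Point 1:
  Lat: 18.4537′ = 0.307562°; total 31.3075617
  S → negative
  Longitude: 0 + 38.068/60 = 0.6344667
  hemisphere W, so the sign is −
Point 2:
  φ: 88 + 42.245/60 = 88.7040833
  N → positive
  Lon: 18.79′ = 0.313167°; total 0.3131667
  hemisphere W, so the sign is −
Point 3:
  Lat: 80 + 40.4/60 = 80.6733333
  S ⇒ negate
  Lon: 140 + 2.8294/60 = 140.0471567
  hemisphere W, so the sign is −
Point 4:
  Latitude: 49.2′ = 0.820000°; total 63.8200000
  N → positive
  Lon: 12.22′ = 0.203667°; total 56.2036667
  E → positive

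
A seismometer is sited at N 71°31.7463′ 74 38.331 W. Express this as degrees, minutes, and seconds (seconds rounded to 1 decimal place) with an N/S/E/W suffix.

71°31′44.8″ N, 74°38′19.9″ W

φ: 31.74630′ → 31′ and 0.74630 × 60 = 44.778″
Longitude: 38.33100′ → 38′ and 0.33100 × 60 = 19.860″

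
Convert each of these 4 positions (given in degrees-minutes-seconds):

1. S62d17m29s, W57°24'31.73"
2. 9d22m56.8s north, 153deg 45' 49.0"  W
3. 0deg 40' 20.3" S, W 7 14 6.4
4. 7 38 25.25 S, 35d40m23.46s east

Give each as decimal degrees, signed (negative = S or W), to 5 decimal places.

1. -62.29139, -57.40881
2. 9.38244, -153.76361
3. -0.67231, -7.23511
4. -7.64035, 35.67318

Point 1:
  φ: 62 + 17/60 + 29/3600 = 62.291389
  S → negative
  λ: 57 + 24/60 + 31.73/3600 = 57.408814
  W → negative
Point 2:
  φ: 9° + 22/60 + 56.8/3600 = 9 + 0.366667 + 0.015778 = 9.382444
  N ⇒ keep positive
  Lon: 45′ + 49″ = 45.81667′; 153 + 45.81667/60 = 153.763611
  W ⇒ negate
Point 3:
  Lat: 40′ + 20.3″ = 40.33833′; 0 + 40.33833/60 = 0.672306
  S → negative
  Lon: 14′ + 6.4″ = 14.10667′; 7 + 14.10667/60 = 7.235111
  W ⇒ negate
Point 4:
  Lat: 7 + 38/60 + 25.25/3600 = 7.640347
  S ⇒ negate
  λ: 40′ + 23.46″ = 40.39100′; 35 + 40.39100/60 = 35.673183
  E → positive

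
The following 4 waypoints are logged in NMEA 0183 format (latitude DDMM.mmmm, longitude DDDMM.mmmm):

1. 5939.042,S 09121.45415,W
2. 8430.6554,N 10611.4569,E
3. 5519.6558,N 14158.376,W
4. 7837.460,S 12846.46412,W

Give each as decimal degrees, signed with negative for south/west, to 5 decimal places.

1. -59.65070, -91.35757
2. 84.51092, 106.19095
3. 55.32760, -141.97293
4. -78.62433, -128.77440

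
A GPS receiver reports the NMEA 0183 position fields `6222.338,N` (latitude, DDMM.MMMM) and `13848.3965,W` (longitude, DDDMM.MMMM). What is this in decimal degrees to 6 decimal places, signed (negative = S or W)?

62.372300, -138.806608

Lat: split at 2 digits → 62° and 22.338′; 62 + 22.338/60 = 62.3723000
N → positive
Longitude: split at 3 digits → 138° and 48.3965′; 138 + 48.3965/60 = 138.8066083
hemisphere W, so the sign is −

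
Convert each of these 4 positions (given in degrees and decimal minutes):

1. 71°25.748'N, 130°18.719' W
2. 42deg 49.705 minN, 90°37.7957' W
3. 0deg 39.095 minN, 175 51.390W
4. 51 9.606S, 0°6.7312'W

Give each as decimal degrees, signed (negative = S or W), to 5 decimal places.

Point 1:
  φ: 71 + 25.748/60 = 71.429133
  N ⇒ keep positive
  Longitude: 130 + 18.719/60 = 130.311983
  W → negative
Point 2:
  Latitude: 49.705′ = 0.828417°; total 42.828417
  N → positive
  λ: 90 + 37.7957/60 = 90.629928
  hemisphere W, so the sign is −
Point 3:
  φ: 0 + 39.095/60 = 0.651583
  N ⇒ keep positive
  Lon: 175 + 51.39/60 = 175.856500
  W → negative
Point 4:
  φ: 9.606′ = 0.160100°; total 51.160100
  hemisphere S, so the sign is −
  Lon: 6.7312′ = 0.112187°; total 0.112187
  W → negative

1. 71.42913, -130.31198
2. 42.82842, -90.62993
3. 0.65158, -175.85650
4. -51.16010, -0.11219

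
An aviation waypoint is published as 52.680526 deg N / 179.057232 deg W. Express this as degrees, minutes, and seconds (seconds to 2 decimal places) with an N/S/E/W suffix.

52°40′49.89″ N, 179°03′26.04″ W

Lat: whole degrees 52; 40.83156′ → 40′ and 49.8936″
Longitude: 0.057232 × 60 = 3.43392′ → 3′, remainder × 60 = 26.0352″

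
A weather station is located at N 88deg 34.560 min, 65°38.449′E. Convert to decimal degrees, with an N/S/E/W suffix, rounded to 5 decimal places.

φ: 88 + 34.56/60 = 88.576000
Longitude: 65 + 38.449/60 = 65.640817

88.57600° N, 65.64082° E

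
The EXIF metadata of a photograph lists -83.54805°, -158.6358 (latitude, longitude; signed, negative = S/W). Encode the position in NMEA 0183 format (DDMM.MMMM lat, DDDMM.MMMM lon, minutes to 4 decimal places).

8332.8830,S / 15838.1480,W

Latitude is negative → S; |value| = 83.548050
Lat: fractional part 0.548050 → 32.883000 minutes
Longitude is negative → W; |value| = 158.635800
λ: 158° + 0.635800 × 60 = 158° 38.148000′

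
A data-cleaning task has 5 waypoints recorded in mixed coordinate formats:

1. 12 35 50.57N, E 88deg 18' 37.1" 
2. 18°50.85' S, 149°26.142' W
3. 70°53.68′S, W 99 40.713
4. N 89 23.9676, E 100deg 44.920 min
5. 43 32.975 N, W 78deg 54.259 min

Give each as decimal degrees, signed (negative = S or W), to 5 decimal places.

1. 12.59738, 88.31031
2. -18.84750, -149.43570
3. -70.89467, -99.67855
4. 89.39946, 100.74867
5. 43.54958, -78.90432

Point 1:
  φ: 35′ + 50.57″ = 35.84283′; 12 + 35.84283/60 = 12.597381
  N ⇒ keep positive
  Longitude: 18′ + 37.1″ = 18.61833′; 88 + 18.61833/60 = 88.310306
  E → positive
Point 2:
  Latitude: 50.85′ = 0.847500°; total 18.847500
  S ⇒ negate
  Longitude: 26.142′ = 0.435700°; total 149.435700
  W → negative
Point 3:
  Latitude: 70 + 53.68/60 = 70.894667
  hemisphere S, so the sign is −
  Longitude: 40.713′ = 0.678550°; total 99.678550
  W ⇒ negate
Point 4:
  Lat: 23.9676′ = 0.399460°; total 89.399460
  N ⇒ keep positive
  Lon: 44.92′ = 0.748667°; total 100.748667
  E ⇒ keep positive
Point 5:
  Latitude: 32.975′ = 0.549583°; total 43.549583
  N ⇒ keep positive
  Lon: 54.259′ = 0.904317°; total 78.904317
  W → negative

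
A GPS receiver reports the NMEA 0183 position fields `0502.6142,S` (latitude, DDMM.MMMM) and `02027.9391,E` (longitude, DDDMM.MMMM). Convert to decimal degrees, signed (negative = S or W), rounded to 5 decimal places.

Lat: split at 2 digits → 05° and 2.6142′; 5 + 2.6142/60 = 5.043570
hemisphere S, so the sign is −
λ: degrees = first 3 digits = 20, minutes = 27.9391; 20 + 27.9391/60 = 20.465652
E ⇒ keep positive

-5.04357, 20.46565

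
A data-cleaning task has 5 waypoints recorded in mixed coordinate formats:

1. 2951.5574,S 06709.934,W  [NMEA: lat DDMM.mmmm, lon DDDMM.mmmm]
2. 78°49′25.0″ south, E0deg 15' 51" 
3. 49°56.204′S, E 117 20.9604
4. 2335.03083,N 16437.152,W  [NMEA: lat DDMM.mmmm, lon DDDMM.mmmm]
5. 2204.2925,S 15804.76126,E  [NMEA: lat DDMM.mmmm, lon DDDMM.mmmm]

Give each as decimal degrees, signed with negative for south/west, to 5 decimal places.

Point 1:
  Lat: split at 2 digits → 29° and 51.5574′; 29 + 51.5574/60 = 29.859290
  S → negative
  λ: degrees = first 3 digits = 67, minutes = 9.934; 67 + 9.934/60 = 67.165567
  hemisphere W, so the sign is −
Point 2:
  Latitude: 78° + 49/60 + 25/3600 = 78 + 0.816667 + 0.006944 = 78.823611
  S ⇒ negate
  Lon: 0 + 15/60 + 51/3600 = 0.264167
  E ⇒ keep positive
Point 3:
  Latitude: 49 + 56.204/60 = 49.936733
  hemisphere S, so the sign is −
  λ: 117 + 20.9604/60 = 117.349340
  E → positive
Point 4:
  φ: split at 2 digits → 23° and 35.03083′; 23 + 35.03083/60 = 23.583847
  N ⇒ keep positive
  λ: degrees = first 3 digits = 164, minutes = 37.152; 164 + 37.152/60 = 164.619200
  W ⇒ negate
Point 5:
  φ: degrees = first 2 digits = 22, minutes = 4.2925; 22 + 4.2925/60 = 22.071542
  hemisphere S, so the sign is −
  Longitude: degrees = first 3 digits = 158, minutes = 4.76126; 158 + 4.76126/60 = 158.079354
  E ⇒ keep positive

1. -29.85929, -67.16557
2. -78.82361, 0.26417
3. -49.93673, 117.34934
4. 23.58385, -164.61920
5. -22.07154, 158.07935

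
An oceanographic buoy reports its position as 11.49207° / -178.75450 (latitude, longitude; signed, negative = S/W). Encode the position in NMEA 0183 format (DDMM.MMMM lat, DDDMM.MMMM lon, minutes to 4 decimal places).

Lat: 11° + 0.492070 × 60 = 11° 29.524200′
Longitude is negative → W; |value| = 178.754500
λ: 178° + 0.754500 × 60 = 178° 45.270000′

1129.5242,N / 17845.2700,W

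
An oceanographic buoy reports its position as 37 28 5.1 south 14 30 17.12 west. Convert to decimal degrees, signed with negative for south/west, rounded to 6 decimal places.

-37.468083, -14.504756

Latitude: 37° + 28/60 + 5.1/3600 = 37 + 0.466667 + 0.001417 = 37.4680833
S ⇒ negate
λ: 14° + 30/60 + 17.12/3600 = 14 + 0.500000 + 0.004756 = 14.5047556
hemisphere W, so the sign is −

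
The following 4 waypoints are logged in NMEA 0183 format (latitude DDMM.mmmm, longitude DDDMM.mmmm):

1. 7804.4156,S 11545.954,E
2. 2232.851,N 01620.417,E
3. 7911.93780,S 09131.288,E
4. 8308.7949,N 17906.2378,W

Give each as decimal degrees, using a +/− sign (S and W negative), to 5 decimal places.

1. -78.07359, 115.76590
2. 22.54752, 16.34028
3. -79.19896, 91.52147
4. 83.14658, -179.10396

Point 1:
  Latitude: degrees = first 2 digits = 78, minutes = 4.4156; 78 + 4.4156/60 = 78.073593
  S ⇒ negate
  λ: split at 3 digits → 115° and 45.954′; 115 + 45.954/60 = 115.765900
  E ⇒ keep positive
Point 2:
  φ: split at 2 digits → 22° and 32.851′; 22 + 32.851/60 = 22.547517
  N → positive
  Lon: degrees = first 3 digits = 16, minutes = 20.417; 16 + 20.417/60 = 16.340283
  E → positive
Point 3:
  φ: split at 2 digits → 79° and 11.9378′; 79 + 11.9378/60 = 79.198963
  S → negative
  Lon: split at 3 digits → 091° and 31.288′; 91 + 31.288/60 = 91.521467
  E → positive
Point 4:
  Lat: split at 2 digits → 83° and 8.7949′; 83 + 8.7949/60 = 83.146582
  N ⇒ keep positive
  Lon: split at 3 digits → 179° and 6.2378′; 179 + 6.2378/60 = 179.103963
  W ⇒ negate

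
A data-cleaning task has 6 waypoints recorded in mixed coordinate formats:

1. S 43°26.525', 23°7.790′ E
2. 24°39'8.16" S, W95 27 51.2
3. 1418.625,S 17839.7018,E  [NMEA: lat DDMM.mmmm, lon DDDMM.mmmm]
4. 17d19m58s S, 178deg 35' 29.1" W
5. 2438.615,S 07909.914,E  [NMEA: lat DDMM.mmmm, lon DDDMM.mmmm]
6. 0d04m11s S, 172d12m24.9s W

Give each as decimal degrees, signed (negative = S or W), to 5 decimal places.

1. -43.44208, 23.12983
2. -24.65227, -95.46422
3. -14.31042, 178.66170
4. -17.33278, -178.59142
5. -24.64358, 79.16523
6. -0.06972, -172.20692

Point 1:
  Latitude: 26.525′ = 0.442083°; total 43.442083
  hemisphere S, so the sign is −
  Longitude: 23 + 7.79/60 = 23.129833
  E ⇒ keep positive
Point 2:
  Latitude: 39′ + 8.16″ = 39.13600′; 24 + 39.13600/60 = 24.652267
  S → negative
  Longitude: 95° + 27/60 + 51.2/3600 = 95 + 0.450000 + 0.014222 = 95.464222
  W → negative
Point 3:
  Latitude: degrees = first 2 digits = 14, minutes = 18.625; 14 + 18.625/60 = 14.310417
  hemisphere S, so the sign is −
  Lon: split at 3 digits → 178° and 39.7018′; 178 + 39.7018/60 = 178.661697
  E → positive
Point 4:
  Lat: 17 + 19/60 + 58/3600 = 17.332778
  hemisphere S, so the sign is −
  Longitude: 178° + 35/60 + 29.1/3600 = 178 + 0.583333 + 0.008083 = 178.591417
  W → negative
Point 5:
  Lat: degrees = first 2 digits = 24, minutes = 38.615; 24 + 38.615/60 = 24.643583
  hemisphere S, so the sign is −
  Longitude: split at 3 digits → 079° and 9.914′; 79 + 9.914/60 = 79.165233
  E → positive
Point 6:
  Latitude: 0° + 4/60 + 11/3600 = 0 + 0.066667 + 0.003056 = 0.069722
  S ⇒ negate
  Lon: 172 + 12/60 + 24.9/3600 = 172.206917
  W ⇒ negate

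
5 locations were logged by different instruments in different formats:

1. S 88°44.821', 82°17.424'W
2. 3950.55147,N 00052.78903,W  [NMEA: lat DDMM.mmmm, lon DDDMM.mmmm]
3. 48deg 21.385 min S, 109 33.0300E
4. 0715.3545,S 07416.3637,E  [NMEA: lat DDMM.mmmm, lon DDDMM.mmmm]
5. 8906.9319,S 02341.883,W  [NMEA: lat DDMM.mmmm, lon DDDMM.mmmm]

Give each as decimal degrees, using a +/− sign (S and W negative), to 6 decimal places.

Point 1:
  Latitude: 88 + 44.821/60 = 88.7470167
  S ⇒ negate
  λ: 17.424′ = 0.290400°; total 82.2904000
  W ⇒ negate
Point 2:
  Latitude: degrees = first 2 digits = 39, minutes = 50.55147; 39 + 50.55147/60 = 39.8425245
  N ⇒ keep positive
  Longitude: degrees = first 3 digits = 0, minutes = 52.78903; 0 + 52.78903/60 = 0.8798172
  hemisphere W, so the sign is −
Point 3:
  Lat: 21.385′ = 0.356417°; total 48.3564167
  S → negative
  λ: 33.03′ = 0.550500°; total 109.5505000
  E → positive
Point 4:
  φ: degrees = first 2 digits = 7, minutes = 15.3545; 7 + 15.3545/60 = 7.2559083
  S → negative
  Lon: degrees = first 3 digits = 74, minutes = 16.3637; 74 + 16.3637/60 = 74.2727283
  E ⇒ keep positive
Point 5:
  Latitude: split at 2 digits → 89° and 6.9319′; 89 + 6.9319/60 = 89.1155317
  hemisphere S, so the sign is −
  Longitude: degrees = first 3 digits = 23, minutes = 41.883; 23 + 41.883/60 = 23.6980500
  W → negative

1. -88.747017, -82.290400
2. 39.842525, -0.879817
3. -48.356417, 109.550500
4. -7.255908, 74.272728
5. -89.115532, -23.698050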